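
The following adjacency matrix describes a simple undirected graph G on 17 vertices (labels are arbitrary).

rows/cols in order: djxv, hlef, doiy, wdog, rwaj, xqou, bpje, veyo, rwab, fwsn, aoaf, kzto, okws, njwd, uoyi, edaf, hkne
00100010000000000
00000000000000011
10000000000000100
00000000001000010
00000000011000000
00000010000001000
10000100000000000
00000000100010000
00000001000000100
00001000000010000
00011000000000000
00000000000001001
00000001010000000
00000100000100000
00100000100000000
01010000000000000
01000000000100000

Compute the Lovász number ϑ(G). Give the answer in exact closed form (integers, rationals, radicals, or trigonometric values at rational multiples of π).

17*cos(pi/17)/(cos(pi/17) + 1)

N(aoaf) = {wdog, rwaj}, |N(aoaf)| = 2.
N(wdog) = {aoaf, edaf}, |N(wdog)| = 2.
Vertex djxv has 2 neighbors: doiy, bpje.
N(doiy) = {djxv, uoyi}, |N(doiy)| = 2.
2-regular, N=17; this is C_{17}, the 17-cycle.
The 9 distinct eigenvalues: [2.0, 1.8649, 1.478, 0.8915, 0.1845, -0.5473, -1.2053, -1.7004, -1.9659].
ϑ = −N·λ_min/(λ_max−λ_min) = −17·(-2*cos(pi/17))/(2−(-2*cos(pi/17))) = 17*cos(pi/17)/(cos(pi/17) + 1).
Numerically 8.427014.
α=8, χ(Ḡ)=9; ϑ=17*cos(pi/17)/(cos(pi/17) + 1) lies between (both strict).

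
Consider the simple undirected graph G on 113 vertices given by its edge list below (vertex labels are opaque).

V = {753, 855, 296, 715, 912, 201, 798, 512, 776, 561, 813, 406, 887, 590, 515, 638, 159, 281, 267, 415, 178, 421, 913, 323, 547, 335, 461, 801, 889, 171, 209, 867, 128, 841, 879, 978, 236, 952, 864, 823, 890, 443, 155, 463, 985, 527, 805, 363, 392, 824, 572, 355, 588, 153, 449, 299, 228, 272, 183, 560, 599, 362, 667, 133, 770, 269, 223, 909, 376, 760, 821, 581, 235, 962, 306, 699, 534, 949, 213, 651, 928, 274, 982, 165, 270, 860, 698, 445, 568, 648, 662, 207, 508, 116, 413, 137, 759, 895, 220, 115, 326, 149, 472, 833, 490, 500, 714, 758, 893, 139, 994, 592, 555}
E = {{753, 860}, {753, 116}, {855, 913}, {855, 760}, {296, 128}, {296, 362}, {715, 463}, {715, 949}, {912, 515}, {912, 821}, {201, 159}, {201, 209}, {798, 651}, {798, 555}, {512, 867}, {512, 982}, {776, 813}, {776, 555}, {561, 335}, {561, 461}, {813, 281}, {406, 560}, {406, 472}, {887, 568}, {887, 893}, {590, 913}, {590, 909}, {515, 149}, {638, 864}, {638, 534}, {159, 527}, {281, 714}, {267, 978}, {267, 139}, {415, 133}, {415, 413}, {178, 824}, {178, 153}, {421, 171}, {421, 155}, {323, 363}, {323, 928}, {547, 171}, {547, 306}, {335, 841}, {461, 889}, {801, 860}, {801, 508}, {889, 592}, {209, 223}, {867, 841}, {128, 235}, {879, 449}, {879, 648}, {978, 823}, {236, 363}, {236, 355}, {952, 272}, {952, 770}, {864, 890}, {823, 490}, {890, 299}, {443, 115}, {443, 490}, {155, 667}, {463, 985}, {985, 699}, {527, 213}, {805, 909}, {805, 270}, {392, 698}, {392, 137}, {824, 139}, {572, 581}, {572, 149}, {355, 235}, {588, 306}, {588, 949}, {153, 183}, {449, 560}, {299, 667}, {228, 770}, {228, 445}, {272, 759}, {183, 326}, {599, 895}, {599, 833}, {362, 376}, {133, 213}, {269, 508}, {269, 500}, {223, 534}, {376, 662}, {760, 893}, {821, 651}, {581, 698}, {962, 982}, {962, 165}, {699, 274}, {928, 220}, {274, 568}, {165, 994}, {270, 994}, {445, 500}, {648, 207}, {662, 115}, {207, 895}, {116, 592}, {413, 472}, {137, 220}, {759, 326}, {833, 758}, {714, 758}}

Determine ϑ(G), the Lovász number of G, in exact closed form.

113*cos(pi/113)/(cos(pi/113) + 1)

N(715) = {463, 949}, |N(715)| = 2.
deg(572) = 2; N(572) = {581, 149}.
deg(560) = 2; N(560) = {406, 449}.
N(648) = {879, 207}, |N(648)| = 2.
2-regular, N=113; this is C_{113}, the 113-cycle.
The 57 distinct eigenvalues: [2.0, 1.997, 1.988, 1.972, 1.951, 1.923, 1.89, 1.85, 1.805, 1.755, 1.699, 1.637, 1.571, 1.5, 1.424, 1.344, 1.259, 1.171, 1.079, 0.984, 0.886, 0.785, 0.681, 0.576, 0.468, 0.359, 0.25, 0.139, 0.028, -0.083, -0.194, -0.305, -0.414, -0.522, -0.629, -0.733, -0.835, -0.935, -1.032, -1.126, -1.216, -1.302, -1.384, -1.462, -1.536, -1.605, -1.669, -1.727, -1.781, -1.829, -1.871, -1.907, -1.938, -1.962, -1.981, -1.993, -1.999].
ϑ = −N·λ_min/(λ_max−λ_min) = −113·(-2*cos(pi/113))/(2−(-2*cos(pi/113))) = 113*cos(pi/113)/(cos(pi/113) + 1).
Numerically 56.48908.
56 ≤ 113*cos(pi/113)/(cos(pi/113) + 1) ≤ 57: both strict.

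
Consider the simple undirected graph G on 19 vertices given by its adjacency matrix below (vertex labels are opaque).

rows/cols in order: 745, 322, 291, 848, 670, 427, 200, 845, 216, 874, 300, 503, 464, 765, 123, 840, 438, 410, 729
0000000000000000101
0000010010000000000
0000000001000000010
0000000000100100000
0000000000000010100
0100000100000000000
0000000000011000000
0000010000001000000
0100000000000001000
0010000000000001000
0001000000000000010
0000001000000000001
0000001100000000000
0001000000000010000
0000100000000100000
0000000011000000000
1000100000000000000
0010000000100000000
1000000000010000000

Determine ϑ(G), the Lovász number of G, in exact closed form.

19*cos(pi/19)/(cos(pi/19) + 1)

deg(322) = 2; N(322) = {427, 216}.
N(410) = {291, 300}, |N(410)| = 2.
N(745) = {438, 729}, |N(745)| = 2.
Vertex 848 has 2 neighbors: 300, 765.
G on 19 vertices is 2-regular; the odd cycle C_{19}.
A has 10 distinct eigenvalues ≈ [2.0, 1.892, 1.578, 1.094, 0.491, -0.165, -0.803, -1.355, -1.759, -1.973].
Lovász (edge-transitive): ϑ = −19·(-2*cos(pi/19))/((2)−(-2*cos(pi/19))) = 19*cos(pi/19)/(cos(pi/19) + 1).
ϑ(G) ≈ 9.434771374.
Sandwich: α(G)=9 ≤ ϑ(G)=19*cos(pi/19)/(cos(pi/19) + 1) ≤ χ(Ḡ)=10 (both strict).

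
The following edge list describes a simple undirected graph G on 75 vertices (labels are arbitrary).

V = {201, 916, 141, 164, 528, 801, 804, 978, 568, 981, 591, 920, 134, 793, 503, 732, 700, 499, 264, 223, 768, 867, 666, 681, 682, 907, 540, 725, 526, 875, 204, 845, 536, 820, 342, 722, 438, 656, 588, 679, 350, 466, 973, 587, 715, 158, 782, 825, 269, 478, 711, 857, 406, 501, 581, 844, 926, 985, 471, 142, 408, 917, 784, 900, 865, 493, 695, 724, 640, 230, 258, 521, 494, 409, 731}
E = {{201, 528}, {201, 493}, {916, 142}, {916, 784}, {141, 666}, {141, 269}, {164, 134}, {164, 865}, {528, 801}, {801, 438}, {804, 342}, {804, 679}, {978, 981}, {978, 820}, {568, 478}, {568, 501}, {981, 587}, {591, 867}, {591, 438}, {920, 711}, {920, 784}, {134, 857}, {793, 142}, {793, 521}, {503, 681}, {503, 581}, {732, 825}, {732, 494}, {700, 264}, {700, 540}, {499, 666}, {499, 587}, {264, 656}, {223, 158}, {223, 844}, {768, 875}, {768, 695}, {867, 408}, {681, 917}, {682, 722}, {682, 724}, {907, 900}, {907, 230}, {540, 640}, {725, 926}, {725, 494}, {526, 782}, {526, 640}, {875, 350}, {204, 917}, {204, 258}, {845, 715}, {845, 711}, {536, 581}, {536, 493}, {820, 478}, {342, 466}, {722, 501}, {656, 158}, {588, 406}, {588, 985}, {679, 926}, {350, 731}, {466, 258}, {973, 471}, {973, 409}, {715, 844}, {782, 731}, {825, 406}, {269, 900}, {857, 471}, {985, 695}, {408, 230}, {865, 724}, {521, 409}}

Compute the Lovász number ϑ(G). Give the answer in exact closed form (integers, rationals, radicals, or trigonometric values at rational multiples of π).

75*cos(pi/75)/(cos(pi/75) + 1)

Vertex 985 has 2 neighbors: 588, 695.
Vertex 406 has 2 neighbors: 588, 825.
Vertex 700 has 2 neighbors: 264, 540.
N(204) = {917, 258}, |N(204)| = 2.
deg(v) = 2 for all v (|V|=75); this is C_{75}, the 75-cycle.
The 38 distinct eigenvalues: [2.0, 1.992986, 1.971992, 1.937166, 1.888753, 1.827091, 1.752613, 1.665842, 1.567387, 1.457937, 1.338261, 1.209198, 1.071654, 0.926592, 0.775031, 0.618034, 0.456702, 0.292166, 0.125581, -0.041885, -0.209057, -0.374763, -0.53784, -0.697144, -0.851559, -1.0, -1.141427, -1.274848, -1.399327, -1.51399, -1.618034, -1.710729, -1.791424, -1.859553, -1.914639, -1.956295, -1.984229, -1.998246].
Lovász (edge-transitive): ϑ = −75·(-2*cos(pi/75))/((2)−(-2*cos(pi/75))) = 75*cos(pi/75)/(cos(pi/75) + 1).
ϑ(G) ≈ 37.48355.
Lovász sandwich 37 ≤ 75*cos(pi/75)/(cos(pi/75) + 1) ≤ 38: both strict.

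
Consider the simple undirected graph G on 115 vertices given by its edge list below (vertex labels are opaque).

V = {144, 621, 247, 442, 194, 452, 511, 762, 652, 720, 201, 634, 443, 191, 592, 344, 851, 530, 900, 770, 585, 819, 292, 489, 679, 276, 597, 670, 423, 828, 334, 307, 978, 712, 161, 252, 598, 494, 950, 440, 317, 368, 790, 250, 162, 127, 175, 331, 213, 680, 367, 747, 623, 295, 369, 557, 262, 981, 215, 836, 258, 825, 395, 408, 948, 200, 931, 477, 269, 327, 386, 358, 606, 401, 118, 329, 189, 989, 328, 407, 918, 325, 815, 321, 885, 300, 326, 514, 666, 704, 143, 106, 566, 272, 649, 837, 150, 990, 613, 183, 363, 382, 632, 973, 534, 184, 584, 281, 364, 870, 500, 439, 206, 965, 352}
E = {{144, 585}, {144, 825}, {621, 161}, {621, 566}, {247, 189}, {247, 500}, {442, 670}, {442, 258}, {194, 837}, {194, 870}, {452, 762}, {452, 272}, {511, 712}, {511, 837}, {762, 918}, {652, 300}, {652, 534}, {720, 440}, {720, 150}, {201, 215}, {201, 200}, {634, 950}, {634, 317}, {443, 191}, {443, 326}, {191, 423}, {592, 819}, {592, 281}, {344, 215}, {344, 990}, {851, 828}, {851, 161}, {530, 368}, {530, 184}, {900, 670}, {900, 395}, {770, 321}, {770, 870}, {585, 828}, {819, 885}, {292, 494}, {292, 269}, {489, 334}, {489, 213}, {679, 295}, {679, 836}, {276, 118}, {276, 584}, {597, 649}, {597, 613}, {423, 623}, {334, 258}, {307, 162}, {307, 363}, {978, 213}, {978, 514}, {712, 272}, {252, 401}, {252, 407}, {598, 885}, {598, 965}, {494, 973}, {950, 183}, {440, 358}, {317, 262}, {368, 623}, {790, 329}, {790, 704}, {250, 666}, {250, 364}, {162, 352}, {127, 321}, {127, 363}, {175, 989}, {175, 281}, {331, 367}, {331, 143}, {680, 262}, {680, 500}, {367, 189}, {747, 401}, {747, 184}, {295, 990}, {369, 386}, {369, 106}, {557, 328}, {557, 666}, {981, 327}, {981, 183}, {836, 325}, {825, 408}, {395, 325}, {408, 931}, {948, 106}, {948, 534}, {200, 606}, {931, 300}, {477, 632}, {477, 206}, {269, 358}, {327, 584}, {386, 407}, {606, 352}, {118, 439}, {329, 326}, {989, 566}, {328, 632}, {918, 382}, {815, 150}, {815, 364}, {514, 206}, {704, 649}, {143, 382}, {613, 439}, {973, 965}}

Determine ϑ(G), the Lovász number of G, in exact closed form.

N(965) = {598, 973}, |N(965)| = 2.
Vertex 201 has 2 neighbors: 215, 200.
N(408) = {825, 931}, |N(408)| = 2.
deg(649) = 2; N(649) = {597, 704}.
G on 115 vertices is 2-regular; this is C_{115}, the 115-cycle.
A has 58 distinct eigenvalues ≈ [2.0, 1.997, 1.9881, 1.9732, 1.9524, 1.9258, 1.8935, 1.8555, 1.812, 1.763, 1.7088, 1.6495, 1.5853, 1.5164, 1.4429, 1.3651, 1.2832, 1.1976, 1.1083, 1.0157, 0.9201, 0.8218, 0.721, 0.618, 0.5132, 0.4069, 0.2994, 0.1909, 0.0819, -0.0273, -0.1365, -0.2452, -0.3533, -0.4602, -0.5658, -0.6698, -0.7717, -0.8713, -0.9683, -1.0624, -1.1534, -1.2409, -1.3247, -1.4045, -1.4802, -1.5514, -1.618, -1.6798, -1.7366, -1.7882, -1.8344, -1.8752, -1.9104, -1.9399, -1.9635, -1.9814, -1.9933, -1.9993].
Lovász: ϑ = −115(-2*cos(pi/115))/(2+-(-1)*2*cos(pi/115)) = 115*cos(pi/115)/(cos(pi/115) + 1).
ϑ(G) ≈ 57.48927083.
α=57, χ(Ḡ)=58; ϑ=115*cos(pi/115)/(cos(pi/115) + 1) lies between (both strict).

115*cos(pi/115)/(cos(pi/115) + 1)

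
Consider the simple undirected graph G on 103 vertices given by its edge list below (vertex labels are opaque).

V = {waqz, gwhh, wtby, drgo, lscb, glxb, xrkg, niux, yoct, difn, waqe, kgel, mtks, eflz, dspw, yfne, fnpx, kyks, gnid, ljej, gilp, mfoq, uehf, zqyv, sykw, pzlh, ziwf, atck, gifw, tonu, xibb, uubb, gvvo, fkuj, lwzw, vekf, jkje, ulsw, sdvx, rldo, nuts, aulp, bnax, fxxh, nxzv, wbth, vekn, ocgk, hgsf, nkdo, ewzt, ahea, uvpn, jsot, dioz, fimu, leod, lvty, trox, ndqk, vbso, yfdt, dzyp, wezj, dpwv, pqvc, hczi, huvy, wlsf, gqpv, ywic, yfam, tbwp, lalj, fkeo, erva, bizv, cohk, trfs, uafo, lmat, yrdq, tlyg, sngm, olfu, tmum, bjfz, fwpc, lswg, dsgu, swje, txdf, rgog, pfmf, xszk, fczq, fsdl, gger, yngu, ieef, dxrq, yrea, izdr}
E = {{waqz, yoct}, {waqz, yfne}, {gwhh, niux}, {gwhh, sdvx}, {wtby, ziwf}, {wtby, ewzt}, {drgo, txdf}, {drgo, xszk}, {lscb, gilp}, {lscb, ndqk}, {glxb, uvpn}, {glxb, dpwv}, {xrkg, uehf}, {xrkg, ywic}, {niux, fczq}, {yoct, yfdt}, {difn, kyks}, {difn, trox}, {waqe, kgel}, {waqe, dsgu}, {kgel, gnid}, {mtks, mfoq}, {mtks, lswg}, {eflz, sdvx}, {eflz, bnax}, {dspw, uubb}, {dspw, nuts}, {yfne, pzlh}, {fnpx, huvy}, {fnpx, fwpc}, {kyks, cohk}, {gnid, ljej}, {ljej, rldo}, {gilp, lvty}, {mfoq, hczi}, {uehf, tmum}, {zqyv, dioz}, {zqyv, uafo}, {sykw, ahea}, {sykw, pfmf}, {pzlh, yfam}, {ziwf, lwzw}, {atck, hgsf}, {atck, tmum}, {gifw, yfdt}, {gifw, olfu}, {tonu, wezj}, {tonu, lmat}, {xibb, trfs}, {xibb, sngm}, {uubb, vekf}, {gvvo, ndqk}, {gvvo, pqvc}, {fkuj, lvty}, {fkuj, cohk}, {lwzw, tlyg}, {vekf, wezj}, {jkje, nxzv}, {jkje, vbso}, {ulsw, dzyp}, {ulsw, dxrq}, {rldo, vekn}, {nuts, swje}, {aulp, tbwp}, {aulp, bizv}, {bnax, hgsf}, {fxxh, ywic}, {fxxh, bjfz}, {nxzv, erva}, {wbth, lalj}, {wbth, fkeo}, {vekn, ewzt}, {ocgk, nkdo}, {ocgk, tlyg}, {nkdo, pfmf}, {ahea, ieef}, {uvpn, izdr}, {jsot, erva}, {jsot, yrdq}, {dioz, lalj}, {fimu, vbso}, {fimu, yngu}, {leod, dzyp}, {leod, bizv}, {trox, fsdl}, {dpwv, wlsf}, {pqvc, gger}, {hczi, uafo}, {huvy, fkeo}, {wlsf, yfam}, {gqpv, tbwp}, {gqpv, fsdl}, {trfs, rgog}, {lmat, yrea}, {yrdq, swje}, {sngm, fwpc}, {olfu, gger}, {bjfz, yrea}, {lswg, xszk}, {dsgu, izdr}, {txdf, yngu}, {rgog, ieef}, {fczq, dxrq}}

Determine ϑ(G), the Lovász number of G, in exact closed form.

N(drgo) = {txdf, xszk}, |N(drgo)| = 2.
deg(jsot) = 2; N(jsot) = {erva, yrdq}.
N(eflz) = {sdvx, bnax}, |N(eflz)| = 2.
deg(nkdo) = 2; N(nkdo) = {ocgk, pfmf}.
2-regular, N=103; connected 2-regular on 103 ⇒ C_{103}.
Distinct eigenvalues (to 5 d.p.): [2.0, 1.99628, 1.98513, 1.9666, 1.94076, 1.90769, 1.86752, 1.82041, 1.76653, 1.70608, 1.63928, 1.56638, 1.48765, 1.40339, 1.31391, 1.21954, 1.12063, 1.01756, 0.9107, 0.80045, 0.68722, 0.57144, 0.45353, 0.33394, 0.2131, 0.09147, -0.0305, -0.15236, -0.27365, -0.39392, -0.51273, -0.62963, -0.74418, -0.85597, -0.96458, -1.06959, -1.17063, -1.26731, -1.35928, -1.44619, -1.52772, -1.60357, -1.67345, -1.73711, -1.79431, -1.84483, -1.88849, -1.92512, -1.95459, -1.97679, -1.99163, -1.99907].
Lovász (edge-transitive): ϑ = −103·(-2*cos(pi/103))/((2)−(-2*cos(pi/103))) = 103*cos(pi/103)/(cos(pi/103) + 1).
ϑ(G) ≈ 51.4880.
Sandwich: α(G)=51 ≤ ϑ(G)=103*cos(pi/103)/(cos(pi/103) + 1) ≤ χ(Ḡ)=52 (both strict).

103*cos(pi/103)/(cos(pi/103) + 1)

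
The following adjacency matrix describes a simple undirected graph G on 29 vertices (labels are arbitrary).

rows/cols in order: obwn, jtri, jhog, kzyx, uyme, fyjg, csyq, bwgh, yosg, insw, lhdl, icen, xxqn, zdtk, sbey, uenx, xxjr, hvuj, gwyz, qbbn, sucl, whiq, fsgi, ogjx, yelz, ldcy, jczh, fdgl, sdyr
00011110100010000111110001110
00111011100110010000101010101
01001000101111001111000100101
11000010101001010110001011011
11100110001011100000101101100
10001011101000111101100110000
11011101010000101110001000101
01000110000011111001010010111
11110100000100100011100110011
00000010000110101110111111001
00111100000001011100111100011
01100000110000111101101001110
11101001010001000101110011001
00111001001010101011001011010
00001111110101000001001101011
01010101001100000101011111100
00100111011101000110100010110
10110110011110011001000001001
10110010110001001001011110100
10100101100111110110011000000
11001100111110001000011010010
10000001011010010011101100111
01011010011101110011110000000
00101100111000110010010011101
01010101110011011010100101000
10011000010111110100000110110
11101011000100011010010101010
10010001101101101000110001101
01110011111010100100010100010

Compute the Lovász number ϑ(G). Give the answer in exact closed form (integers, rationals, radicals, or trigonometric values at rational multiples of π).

N(icen) = {jtri, jhog, yosg, insw, sbey, uenx, xxjr, hvuj, qbbn, sucl, fsgi, ldcy, jczh, fdgl}, |N(icen)| = 14.
Vertex lhdl has 14 neighbors: jhog, kzyx, uyme, fyjg, zdtk, uenx, xxjr, hvuj, sucl, whiq, fsgi, ogjx, fdgl, sdyr.
N(yosg) = {obwn, jtri, jhog, kzyx, fyjg, icen, sbey, gwyz, qbbn, sucl, ogjx, yelz, fdgl, sdyr}, |N(yosg)| = 14.
Vertex xxqn has 14 neighbors: obwn, jtri, jhog, uyme, bwgh, insw, zdtk, hvuj, qbbn, sucl, whiq, yelz, ldcy, sdyr.
Regular of degree 14 on 29 vertices: SR(29,14,6,7) — a Paley graph.
A has 3 distinct eigenvalues ≈ [14.0, 2.193, -3.193].
Lovász (edge-transitive): ϑ = −29·(-sqrt(29)/2 - 1/2)/((14)−(-sqrt(29)/2 - 1/2)) = sqrt(29).
ϑ(G) ≈ 5.385164807.

sqrt(29)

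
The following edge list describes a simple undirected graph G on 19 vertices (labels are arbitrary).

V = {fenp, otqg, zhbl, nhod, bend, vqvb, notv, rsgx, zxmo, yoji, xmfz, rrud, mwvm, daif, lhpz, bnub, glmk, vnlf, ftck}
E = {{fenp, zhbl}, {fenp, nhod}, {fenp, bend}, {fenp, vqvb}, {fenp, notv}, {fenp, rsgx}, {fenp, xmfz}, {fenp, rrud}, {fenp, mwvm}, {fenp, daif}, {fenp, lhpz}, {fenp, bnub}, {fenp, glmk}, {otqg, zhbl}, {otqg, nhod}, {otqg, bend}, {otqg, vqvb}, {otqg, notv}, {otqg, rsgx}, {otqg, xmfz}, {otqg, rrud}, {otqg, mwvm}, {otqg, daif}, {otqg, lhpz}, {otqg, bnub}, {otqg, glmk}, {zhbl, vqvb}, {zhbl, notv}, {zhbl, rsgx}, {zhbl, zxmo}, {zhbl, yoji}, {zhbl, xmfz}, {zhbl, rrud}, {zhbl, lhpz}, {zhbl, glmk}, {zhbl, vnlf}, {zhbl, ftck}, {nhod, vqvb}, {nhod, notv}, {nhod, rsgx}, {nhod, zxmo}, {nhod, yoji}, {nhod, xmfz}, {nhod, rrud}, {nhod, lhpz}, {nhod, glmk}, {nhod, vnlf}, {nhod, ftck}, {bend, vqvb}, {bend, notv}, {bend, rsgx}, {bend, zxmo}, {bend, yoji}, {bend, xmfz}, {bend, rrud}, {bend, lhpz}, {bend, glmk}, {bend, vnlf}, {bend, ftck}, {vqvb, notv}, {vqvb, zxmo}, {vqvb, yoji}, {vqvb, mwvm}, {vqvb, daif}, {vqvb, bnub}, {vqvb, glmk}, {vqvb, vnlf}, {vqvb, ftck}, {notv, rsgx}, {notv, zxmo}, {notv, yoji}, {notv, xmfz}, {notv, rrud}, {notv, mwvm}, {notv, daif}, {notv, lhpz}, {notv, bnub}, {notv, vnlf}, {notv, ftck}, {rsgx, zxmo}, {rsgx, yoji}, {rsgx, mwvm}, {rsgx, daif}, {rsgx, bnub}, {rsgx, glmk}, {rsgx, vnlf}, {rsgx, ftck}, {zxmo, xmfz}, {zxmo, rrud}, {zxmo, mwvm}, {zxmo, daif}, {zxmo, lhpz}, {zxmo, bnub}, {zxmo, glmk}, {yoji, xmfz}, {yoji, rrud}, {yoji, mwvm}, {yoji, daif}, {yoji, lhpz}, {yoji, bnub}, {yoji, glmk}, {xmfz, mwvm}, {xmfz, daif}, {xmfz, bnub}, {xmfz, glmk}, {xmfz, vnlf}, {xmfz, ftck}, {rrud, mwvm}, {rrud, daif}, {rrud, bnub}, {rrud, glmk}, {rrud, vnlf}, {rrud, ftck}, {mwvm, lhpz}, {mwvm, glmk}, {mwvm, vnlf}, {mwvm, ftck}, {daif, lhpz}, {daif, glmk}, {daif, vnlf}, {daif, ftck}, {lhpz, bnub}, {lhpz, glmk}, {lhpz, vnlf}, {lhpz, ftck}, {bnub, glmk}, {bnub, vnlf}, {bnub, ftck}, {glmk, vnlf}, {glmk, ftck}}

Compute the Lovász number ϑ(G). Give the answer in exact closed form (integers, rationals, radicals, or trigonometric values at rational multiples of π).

deg(yoji) = 13; N(yoji) = {zhbl, nhod, bend, vqvb, notv, rsgx, xmfz, rrud, mwvm, daif, lhpz, bnub, glmk}.
Vertex notv has 17 neighbors: fenp, otqg, zhbl, nhod, bend, vqvb, rsgx, zxmo, yoji, xmfz, rrud, mwvm, daif, lhpz, bnub, vnlf, ftck.
Vertex glmk has 17 neighbors: fenp, otqg, zhbl, nhod, bend, vqvb, rsgx, zxmo, yoji, xmfz, rrud, mwvm, daif, lhpz, bnub, vnlf, ftck.
Vertex vqvb has 14 neighbors: fenp, otqg, zhbl, nhod, bend, notv, zxmo, yoji, mwvm, daif, bnub, glmk, vnlf, ftck.
K_{6,6,5,2} (perfect); ϑ(G) = α(G) = max{6,6,5,2} = 6.
Numerically 6.000000000.
6 ≤ 6 ≤ 6: collapsed.

6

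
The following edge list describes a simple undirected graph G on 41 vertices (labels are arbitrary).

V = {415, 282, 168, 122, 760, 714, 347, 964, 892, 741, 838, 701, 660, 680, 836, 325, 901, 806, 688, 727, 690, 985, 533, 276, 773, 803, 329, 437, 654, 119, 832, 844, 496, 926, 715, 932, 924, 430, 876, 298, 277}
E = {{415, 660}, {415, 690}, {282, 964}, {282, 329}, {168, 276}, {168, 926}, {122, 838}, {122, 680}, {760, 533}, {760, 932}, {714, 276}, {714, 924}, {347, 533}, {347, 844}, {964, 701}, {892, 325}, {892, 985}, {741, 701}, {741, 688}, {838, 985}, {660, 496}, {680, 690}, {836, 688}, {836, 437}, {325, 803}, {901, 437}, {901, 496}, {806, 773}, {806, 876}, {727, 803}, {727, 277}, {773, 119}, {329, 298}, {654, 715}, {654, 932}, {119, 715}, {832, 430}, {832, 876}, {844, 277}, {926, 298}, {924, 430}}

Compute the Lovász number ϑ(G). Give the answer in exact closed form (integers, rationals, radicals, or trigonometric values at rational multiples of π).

deg(430) = 2; N(430) = {832, 924}.
N(282) = {964, 329}, |N(282)| = 2.
deg(715) = 2; N(715) = {654, 119}.
Vertex 277 has 2 neighbors: 727, 844.
41-vertex 2-regular graph: the odd cycle C_{41}.
Distinct eigenvalues (to 5 d.p.): [2.0, 1.97656, 1.90679, 1.79233, 1.63586, 1.44104, 1.21245, 0.95544, 0.67603, 0.38078, 0.07661, -0.22937, -0.52996, -0.81814, -1.08714, -1.33065, -1.54298, -1.71914, -1.855, -1.94739, -1.99413].
Lovász (edge-transitive): ϑ = −41·(-2*cos(pi/41))/((2)−(-2*cos(pi/41))) = 41*cos(pi/41)/(cos(pi/41) + 1).
≈ 20.46988 (to 5 d.p.).
α=20, χ(Ḡ)=21; ϑ=41*cos(pi/41)/(cos(pi/41) + 1) lies between (both strict).

41*cos(pi/41)/(cos(pi/41) + 1)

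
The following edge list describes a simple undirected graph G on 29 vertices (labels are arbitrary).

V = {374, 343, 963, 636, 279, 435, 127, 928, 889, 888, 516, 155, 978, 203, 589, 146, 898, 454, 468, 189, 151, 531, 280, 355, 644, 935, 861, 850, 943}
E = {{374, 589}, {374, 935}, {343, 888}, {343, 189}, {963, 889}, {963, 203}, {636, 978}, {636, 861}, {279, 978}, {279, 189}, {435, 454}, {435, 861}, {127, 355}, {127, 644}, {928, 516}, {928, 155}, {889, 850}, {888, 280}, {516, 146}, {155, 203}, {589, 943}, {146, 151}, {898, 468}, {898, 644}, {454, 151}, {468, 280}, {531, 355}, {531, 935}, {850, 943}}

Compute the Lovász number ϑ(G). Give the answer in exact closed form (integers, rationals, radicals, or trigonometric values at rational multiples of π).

29*cos(pi/29)/(cos(pi/29) + 1)

deg(151) = 2; N(151) = {146, 454}.
deg(454) = 2; N(454) = {435, 151}.
Vertex 374 has 2 neighbors: 589, 935.
deg(155) = 2; N(155) = {928, 203}.
29-vertex 2-regular graph: connected 2-regular on 29 ⇒ C_{29}.
A has 15 distinct eigenvalues ≈ [2.0, 1.95324, 1.81515, 1.59219, 1.29477, 0.93682, 0.53506, 0.10828, -0.32356, -0.74028, -1.12237, -1.45199, -1.71371, -1.89531, -1.98828].
λ_max=2, λ_min=-2*cos(pi/29); ϑ = −29·λ_min/(λ_max−λ_min) = 29*cos(pi/29)/(cos(pi/29) + 1).
= 14.4574… (decimal).
14 ≤ 29*cos(pi/29)/(cos(pi/29) + 1) ≤ 15: both strict.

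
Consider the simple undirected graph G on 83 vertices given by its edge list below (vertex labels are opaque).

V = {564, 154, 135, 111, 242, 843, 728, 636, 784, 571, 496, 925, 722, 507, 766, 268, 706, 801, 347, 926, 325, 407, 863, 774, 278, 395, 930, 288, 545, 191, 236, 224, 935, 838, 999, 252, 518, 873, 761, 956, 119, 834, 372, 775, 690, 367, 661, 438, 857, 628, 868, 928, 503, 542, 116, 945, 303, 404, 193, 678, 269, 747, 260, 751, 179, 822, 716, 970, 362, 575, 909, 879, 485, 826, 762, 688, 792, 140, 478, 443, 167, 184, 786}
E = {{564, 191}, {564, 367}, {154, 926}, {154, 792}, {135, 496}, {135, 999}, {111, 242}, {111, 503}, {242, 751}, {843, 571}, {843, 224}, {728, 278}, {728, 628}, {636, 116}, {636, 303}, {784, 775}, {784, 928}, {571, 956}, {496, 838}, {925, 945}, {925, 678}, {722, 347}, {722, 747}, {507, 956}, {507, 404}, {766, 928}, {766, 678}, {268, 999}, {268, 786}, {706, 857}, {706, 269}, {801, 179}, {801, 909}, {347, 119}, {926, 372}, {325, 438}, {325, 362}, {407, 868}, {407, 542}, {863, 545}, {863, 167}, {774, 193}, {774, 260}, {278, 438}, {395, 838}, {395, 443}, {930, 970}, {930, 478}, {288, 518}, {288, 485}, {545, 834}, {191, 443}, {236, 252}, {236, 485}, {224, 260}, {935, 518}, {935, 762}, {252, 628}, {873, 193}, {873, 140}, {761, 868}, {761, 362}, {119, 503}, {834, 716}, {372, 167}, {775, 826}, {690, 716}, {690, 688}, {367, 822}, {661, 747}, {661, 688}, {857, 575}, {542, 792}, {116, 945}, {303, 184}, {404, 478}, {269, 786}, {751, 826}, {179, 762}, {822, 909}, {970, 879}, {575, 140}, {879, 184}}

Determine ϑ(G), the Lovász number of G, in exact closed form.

N(119) = {347, 503}, |N(119)| = 2.
deg(503) = 2; N(503) = {111, 119}.
deg(747) = 2; N(747) = {722, 661}.
Vertex 863 has 2 neighbors: 545, 167.
83-vertex 2-regular graph: a single 83-cycle (edge-transitive).
Distinct eigenvalues (to 4 d.p.): [2.0, 1.9943, 1.9771, 1.9486, 1.909, 1.8584, 1.7972, 1.7257, 1.6443, 1.5535, 1.4538, 1.3457, 1.23, 1.1072, 0.9781, 0.8433, 0.7038, 0.5602, 0.4134, 0.2642, 0.1135, -0.0378, -0.189, -0.339, -0.4871, -0.6324, -0.7741, -0.9114, -1.0434, -1.1694, -1.2888, -1.4008, -1.5047, -1.6001, -1.6862, -1.7627, -1.8291, -1.8851, -1.9302, -1.9643, -1.9871, -1.9986].
With N=83: ϑ(G) = 83·(-(-1)*2*cos(pi/83))/(2−(-2*cos(pi/83))) = 83*cos(pi/83)/(cos(pi/83) + 1).
= 41.485133… (decimal).
Lovász sandwich 41 ≤ 83*cos(pi/83)/(cos(pi/83) + 1) ≤ 42: both strict.

83*cos(pi/83)/(cos(pi/83) + 1)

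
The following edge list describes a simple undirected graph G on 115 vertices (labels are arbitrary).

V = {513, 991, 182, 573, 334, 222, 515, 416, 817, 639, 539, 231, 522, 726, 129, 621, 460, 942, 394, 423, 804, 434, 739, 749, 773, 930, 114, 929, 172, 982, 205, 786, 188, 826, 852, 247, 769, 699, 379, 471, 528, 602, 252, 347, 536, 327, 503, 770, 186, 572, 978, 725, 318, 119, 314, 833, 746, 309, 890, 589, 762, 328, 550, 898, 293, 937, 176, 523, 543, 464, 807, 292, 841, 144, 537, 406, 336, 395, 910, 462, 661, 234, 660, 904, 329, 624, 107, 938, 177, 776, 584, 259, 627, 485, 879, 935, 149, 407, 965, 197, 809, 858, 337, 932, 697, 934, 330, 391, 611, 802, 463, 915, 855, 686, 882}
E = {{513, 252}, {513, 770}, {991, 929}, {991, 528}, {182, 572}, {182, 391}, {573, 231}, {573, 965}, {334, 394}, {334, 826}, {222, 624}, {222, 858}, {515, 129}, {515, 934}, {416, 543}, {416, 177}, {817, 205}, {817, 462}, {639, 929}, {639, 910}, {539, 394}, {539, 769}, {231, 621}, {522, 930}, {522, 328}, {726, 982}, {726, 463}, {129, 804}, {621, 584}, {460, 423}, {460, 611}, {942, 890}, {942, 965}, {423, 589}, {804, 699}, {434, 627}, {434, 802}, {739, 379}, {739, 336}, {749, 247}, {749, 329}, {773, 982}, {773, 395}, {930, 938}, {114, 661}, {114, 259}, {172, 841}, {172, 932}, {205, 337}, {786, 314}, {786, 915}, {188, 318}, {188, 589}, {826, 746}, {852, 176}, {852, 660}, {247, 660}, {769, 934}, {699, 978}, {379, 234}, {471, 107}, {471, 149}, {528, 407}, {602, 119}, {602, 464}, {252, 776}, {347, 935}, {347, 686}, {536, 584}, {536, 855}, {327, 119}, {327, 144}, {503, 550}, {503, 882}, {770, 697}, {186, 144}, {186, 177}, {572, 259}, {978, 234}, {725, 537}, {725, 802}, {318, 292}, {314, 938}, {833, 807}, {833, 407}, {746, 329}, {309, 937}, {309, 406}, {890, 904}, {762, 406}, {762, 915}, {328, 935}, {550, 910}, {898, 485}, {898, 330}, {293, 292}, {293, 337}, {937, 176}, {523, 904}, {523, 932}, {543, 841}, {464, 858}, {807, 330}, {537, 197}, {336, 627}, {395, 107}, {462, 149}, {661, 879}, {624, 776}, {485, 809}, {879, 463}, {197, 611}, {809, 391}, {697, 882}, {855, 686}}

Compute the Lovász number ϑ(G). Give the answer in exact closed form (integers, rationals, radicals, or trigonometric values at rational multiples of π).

115*cos(pi/115)/(cos(pi/115) + 1)

deg(328) = 2; N(328) = {522, 935}.
Vertex 391 has 2 neighbors: 182, 809.
Vertex 910 has 2 neighbors: 639, 550.
Vertex 460 has 2 neighbors: 423, 611.
115-vertex 2-regular graph: this is C_{115}, the 115-cycle.
spec(A) ≈ [2.0, 1.99702, 1.98807, 1.97319, 1.95243, 1.92583, 1.89349, 1.8555, 1.81197, 1.76304, 1.70884, 1.64954, 1.58532, 1.51637, 1.44289, 1.36511, 1.28325, 1.19756, 1.1083, 1.01573, 0.92013, 0.82178, 0.72098, 0.61803, 0.51324, 0.40691, 0.29937, 0.19094, 0.08193, -0.02732, -0.13648, -0.24524, -0.35327, -0.46025, -0.56585, -0.66976, -0.77167, -0.87128, -0.96829, -1.06241, -1.15336, -1.24087, -1.32467, -1.40452, -1.48018, -1.55142, -1.61803, -1.67982, -1.73659, -1.78817, -1.83442, -1.8752, -1.91038, -1.93985, -1.96354, -1.98137, -1.99329, -1.99925] (distinct, 5 d.p.).
ϑ = −N·λ_min/(λ_max−λ_min) = −115·(-2*cos(pi/115))/(2−(-2*cos(pi/115))) = 115*cos(pi/115)/(cos(pi/115) + 1).
= 57.489271… (decimal).
Check 57 ≤ 115*cos(pi/115)/(cos(pi/115) + 1) ≤ 58: both strict.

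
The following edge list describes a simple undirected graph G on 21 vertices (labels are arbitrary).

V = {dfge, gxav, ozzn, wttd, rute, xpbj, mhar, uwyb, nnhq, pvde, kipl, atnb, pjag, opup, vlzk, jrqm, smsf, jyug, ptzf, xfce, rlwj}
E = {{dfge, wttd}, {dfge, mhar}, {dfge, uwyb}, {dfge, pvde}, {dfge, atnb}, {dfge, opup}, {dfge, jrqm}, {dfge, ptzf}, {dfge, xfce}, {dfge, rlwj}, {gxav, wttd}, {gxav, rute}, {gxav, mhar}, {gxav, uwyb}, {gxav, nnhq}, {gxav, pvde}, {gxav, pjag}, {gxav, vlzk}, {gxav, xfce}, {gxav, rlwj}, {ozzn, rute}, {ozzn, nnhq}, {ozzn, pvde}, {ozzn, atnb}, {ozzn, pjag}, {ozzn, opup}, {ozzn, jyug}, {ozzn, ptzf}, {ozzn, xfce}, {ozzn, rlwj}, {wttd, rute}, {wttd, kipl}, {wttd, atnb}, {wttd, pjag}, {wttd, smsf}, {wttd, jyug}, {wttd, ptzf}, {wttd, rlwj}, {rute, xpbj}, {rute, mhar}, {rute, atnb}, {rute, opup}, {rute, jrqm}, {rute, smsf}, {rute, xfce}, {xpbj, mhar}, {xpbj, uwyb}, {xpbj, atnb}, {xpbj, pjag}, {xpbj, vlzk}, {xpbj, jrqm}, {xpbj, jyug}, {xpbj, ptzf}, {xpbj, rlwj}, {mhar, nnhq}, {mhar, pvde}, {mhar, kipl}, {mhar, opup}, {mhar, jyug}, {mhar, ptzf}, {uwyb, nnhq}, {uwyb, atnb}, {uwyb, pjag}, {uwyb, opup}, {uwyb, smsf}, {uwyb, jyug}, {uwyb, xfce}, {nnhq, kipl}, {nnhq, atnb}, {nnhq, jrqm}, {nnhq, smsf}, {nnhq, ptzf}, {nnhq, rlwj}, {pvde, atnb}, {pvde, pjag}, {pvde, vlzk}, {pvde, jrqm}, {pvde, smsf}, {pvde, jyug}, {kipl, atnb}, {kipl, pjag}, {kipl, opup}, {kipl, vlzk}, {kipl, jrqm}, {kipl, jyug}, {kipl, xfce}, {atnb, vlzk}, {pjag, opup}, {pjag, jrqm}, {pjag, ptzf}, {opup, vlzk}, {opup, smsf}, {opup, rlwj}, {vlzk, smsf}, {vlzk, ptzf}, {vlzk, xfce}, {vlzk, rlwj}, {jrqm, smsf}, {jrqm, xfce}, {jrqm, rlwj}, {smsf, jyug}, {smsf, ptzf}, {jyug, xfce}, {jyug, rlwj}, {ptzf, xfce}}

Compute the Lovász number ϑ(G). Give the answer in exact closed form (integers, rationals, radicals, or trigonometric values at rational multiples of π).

deg(atnb) = 10; N(atnb) = {dfge, ozzn, wttd, rute, xpbj, uwyb, nnhq, pvde, kipl, vlzk}.
deg(wttd) = 10; N(wttd) = {dfge, gxav, rute, kipl, atnb, pjag, smsf, jyug, ptzf, rlwj}.
deg(pjag) = 10; N(pjag) = {gxav, ozzn, wttd, xpbj, uwyb, pvde, kipl, opup, jrqm, ptzf}.
N(jrqm) = {dfge, rute, xpbj, nnhq, pvde, kipl, pjag, smsf, xfce, rlwj}, |N(jrqm)| = 10.
21-vertex 10-regular graph: this is K(7,2), the Kneser graph.
spec(A) ≈ [10.0, 1.0, -4.0] (distinct, 3 d.p.).
Lovász: ϑ = −21(-4)/(10+-1*(-4)) = 6.
ϑ(G) ≈ 6.0000.

6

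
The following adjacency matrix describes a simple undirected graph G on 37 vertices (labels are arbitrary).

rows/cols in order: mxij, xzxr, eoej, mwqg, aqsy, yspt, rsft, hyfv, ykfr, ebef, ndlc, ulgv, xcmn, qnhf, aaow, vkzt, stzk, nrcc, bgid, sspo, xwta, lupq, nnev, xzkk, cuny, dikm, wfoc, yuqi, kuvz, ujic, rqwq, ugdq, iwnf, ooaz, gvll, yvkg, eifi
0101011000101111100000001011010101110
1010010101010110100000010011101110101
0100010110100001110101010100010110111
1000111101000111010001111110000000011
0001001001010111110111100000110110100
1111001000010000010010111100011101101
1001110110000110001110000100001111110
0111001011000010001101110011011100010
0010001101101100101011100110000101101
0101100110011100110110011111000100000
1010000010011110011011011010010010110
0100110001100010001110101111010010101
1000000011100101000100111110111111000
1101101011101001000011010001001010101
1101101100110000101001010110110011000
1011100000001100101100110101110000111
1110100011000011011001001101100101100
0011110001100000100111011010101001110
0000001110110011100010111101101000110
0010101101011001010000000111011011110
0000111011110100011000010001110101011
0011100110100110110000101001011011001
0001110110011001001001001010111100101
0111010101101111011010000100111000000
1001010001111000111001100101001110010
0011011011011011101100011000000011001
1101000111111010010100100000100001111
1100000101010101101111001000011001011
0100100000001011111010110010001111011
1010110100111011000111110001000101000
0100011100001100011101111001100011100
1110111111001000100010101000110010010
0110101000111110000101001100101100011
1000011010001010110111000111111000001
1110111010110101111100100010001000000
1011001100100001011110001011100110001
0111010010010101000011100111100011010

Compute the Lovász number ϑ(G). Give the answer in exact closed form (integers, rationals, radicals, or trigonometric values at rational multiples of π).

sqrt(37)

deg(wfoc) = 18; N(wfoc) = {mxij, xzxr, mwqg, hyfv, ykfr, ebef, ndlc, ulgv, xcmn, aaow, nrcc, sspo, nnev, kuvz, ooaz, gvll, yvkg, eifi}.
Vertex iwnf has 18 neighbors: xzxr, eoej, aqsy, rsft, ndlc, ulgv, xcmn, qnhf, aaow, sspo, lupq, cuny, dikm, kuvz, rqwq, ugdq, yvkg, eifi.
N(rqwq) = {xzxr, yspt, rsft, hyfv, xcmn, qnhf, nrcc, bgid, sspo, lupq, nnev, xzkk, cuny, yuqi, kuvz, iwnf, ooaz, gvll}, |N(rqwq)| = 18.
N(aaow) = {mxij, xzxr, mwqg, aqsy, rsft, hyfv, ndlc, ulgv, stzk, bgid, lupq, xzkk, dikm, wfoc, kuvz, ujic, iwnf, ooaz}, |N(aaow)| = 18.
Regular of degree 18 on 37 vertices: Paley(37): SR with (k,λ,μ)=(18,8,9).
spec(A) ≈ [18.0, 2.541381, -3.541381] (distinct, 6 d.p.).
λ_max=18, λ_min=-sqrt(37)/2 - 1/2; ϑ = −37·λ_min/(λ_max−λ_min) = sqrt(37).
Numerically 6.082762530.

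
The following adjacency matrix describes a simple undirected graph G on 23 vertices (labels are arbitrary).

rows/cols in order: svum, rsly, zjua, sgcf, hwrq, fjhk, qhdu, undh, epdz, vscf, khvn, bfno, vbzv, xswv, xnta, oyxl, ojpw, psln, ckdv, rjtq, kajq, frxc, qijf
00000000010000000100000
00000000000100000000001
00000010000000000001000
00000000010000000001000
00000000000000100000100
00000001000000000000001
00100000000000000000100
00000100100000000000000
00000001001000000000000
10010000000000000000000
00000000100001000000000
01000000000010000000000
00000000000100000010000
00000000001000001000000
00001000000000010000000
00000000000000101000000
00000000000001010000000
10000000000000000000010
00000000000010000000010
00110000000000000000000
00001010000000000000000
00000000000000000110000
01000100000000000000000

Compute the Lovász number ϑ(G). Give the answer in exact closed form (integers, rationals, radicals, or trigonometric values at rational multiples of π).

23*cos(pi/23)/(cos(pi/23) + 1)

Vertex fjhk has 2 neighbors: undh, qijf.
N(zjua) = {qhdu, rjtq}, |N(zjua)| = 2.
Vertex oyxl has 2 neighbors: xnta, ojpw.
N(qijf) = {rsly, fjhk}, |N(qijf)| = 2.
Every vertex has degree 2 (N=23); this is C_{23}, the 23-cycle.
A has 12 distinct eigenvalues ≈ [2.0, 1.926, 1.709, 1.365, 0.92, 0.407, -0.136, -0.67, -1.153, -1.551, -1.834, -1.981].
Lovász: ϑ = −23(-2*cos(pi/23))/(2+-(-1)*2*cos(pi/23)) = 23*cos(pi/23)/(cos(pi/23) + 1).
ϑ(G) ≈ 11.4461936.
11 ≤ 23*cos(pi/23)/(cos(pi/23) + 1) ≤ 12: both strict.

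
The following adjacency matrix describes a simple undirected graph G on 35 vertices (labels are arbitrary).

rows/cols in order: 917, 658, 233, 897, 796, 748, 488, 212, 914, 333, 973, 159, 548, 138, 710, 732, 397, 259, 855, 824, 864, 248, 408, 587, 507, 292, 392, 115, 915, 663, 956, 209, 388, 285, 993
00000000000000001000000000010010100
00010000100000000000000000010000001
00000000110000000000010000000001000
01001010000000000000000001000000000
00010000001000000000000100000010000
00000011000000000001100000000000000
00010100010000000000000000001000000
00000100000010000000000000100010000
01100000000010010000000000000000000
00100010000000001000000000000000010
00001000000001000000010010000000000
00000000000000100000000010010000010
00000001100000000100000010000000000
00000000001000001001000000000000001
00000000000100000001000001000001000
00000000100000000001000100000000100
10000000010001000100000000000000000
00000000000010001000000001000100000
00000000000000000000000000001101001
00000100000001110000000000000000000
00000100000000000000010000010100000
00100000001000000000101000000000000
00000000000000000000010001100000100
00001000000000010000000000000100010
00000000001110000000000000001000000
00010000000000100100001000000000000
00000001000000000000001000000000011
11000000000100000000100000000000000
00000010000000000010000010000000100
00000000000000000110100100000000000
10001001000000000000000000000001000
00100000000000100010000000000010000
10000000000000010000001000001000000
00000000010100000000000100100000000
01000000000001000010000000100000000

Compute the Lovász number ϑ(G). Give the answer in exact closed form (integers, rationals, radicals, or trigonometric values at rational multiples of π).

15

Vertex 748 has 4 neighbors: 488, 212, 824, 864.
Vertex 233 has 4 neighbors: 914, 333, 248, 209.
deg(897) = 4; N(897) = {658, 796, 488, 292}.
Vertex 973 has 4 neighbors: 796, 138, 248, 507.
G on 35 vertices is 4-regular; Kneser-type, 3-subsets of [7].
spec(A) ≈ [4.0, 2.0, -1.0, -3.0] (distinct, 4 d.p.).
−35·(-3) / ((4)−(-3)) = 15 = ϑ(G).
Numerically 15.0000000.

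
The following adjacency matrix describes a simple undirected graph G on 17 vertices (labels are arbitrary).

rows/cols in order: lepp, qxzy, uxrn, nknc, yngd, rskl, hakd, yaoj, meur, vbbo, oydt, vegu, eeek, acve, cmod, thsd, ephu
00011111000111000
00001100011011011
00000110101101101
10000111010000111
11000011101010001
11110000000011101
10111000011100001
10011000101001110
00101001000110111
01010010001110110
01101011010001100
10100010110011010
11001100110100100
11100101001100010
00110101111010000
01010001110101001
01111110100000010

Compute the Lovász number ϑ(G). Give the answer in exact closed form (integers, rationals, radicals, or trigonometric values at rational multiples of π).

sqrt(17)

Vertex yaoj has 8 neighbors: lepp, nknc, yngd, meur, oydt, acve, cmod, thsd.
deg(vegu) = 8; N(vegu) = {lepp, uxrn, hakd, meur, vbbo, eeek, acve, thsd}.
Vertex nknc has 8 neighbors: lepp, rskl, hakd, yaoj, vbbo, cmod, thsd, ephu.
N(rskl) = {lepp, qxzy, uxrn, nknc, eeek, acve, cmod, ephu}, |N(rskl)| = 8.
Regular of degree 8 on 17 vertices: SR(17,8,3,4) — a Paley graph.
The 3 distinct eigenvalues: [8.0, 1.561553, -2.561553].
With N=17: ϑ(G) = 17·(-(-sqrt(17)/2 - 1/2))/(8−(-sqrt(17)/2 - 1/2)) = sqrt(17).
≈ 4.1231056 (to 7 d.p.).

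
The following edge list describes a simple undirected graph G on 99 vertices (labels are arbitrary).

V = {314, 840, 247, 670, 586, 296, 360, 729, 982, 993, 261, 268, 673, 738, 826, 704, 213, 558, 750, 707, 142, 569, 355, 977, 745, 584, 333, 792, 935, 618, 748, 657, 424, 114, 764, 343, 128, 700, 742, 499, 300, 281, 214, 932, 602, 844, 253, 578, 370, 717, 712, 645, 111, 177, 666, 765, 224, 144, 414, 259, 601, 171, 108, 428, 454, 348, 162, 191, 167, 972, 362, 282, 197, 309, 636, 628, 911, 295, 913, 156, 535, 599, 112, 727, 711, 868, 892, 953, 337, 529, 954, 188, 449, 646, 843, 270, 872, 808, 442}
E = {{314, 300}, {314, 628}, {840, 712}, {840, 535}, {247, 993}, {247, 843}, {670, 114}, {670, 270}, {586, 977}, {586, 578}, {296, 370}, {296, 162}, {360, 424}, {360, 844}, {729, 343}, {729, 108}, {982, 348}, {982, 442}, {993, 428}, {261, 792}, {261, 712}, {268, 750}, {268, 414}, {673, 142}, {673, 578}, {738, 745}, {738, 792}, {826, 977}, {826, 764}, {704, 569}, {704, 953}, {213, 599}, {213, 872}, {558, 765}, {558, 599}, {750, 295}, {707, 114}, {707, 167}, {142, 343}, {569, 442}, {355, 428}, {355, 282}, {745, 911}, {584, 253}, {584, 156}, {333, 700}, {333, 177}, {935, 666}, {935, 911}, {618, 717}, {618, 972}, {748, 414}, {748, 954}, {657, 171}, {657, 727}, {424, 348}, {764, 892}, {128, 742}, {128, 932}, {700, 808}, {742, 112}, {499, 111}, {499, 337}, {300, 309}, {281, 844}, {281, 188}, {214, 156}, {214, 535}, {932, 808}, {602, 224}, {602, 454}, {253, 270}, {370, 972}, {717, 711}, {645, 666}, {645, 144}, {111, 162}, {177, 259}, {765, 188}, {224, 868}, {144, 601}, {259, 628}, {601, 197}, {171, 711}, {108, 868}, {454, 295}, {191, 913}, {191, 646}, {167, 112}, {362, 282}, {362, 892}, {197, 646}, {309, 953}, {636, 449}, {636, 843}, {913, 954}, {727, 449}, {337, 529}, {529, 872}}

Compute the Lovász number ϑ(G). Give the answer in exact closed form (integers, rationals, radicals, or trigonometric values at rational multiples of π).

Vertex 300 has 2 neighbors: 314, 309.
N(295) = {750, 454}, |N(295)| = 2.
Vertex 177 has 2 neighbors: 333, 259.
Vertex 355 has 2 neighbors: 428, 282.
deg(v) = 2 for all v (|V|=99); connected 2-regular on 99 ⇒ C_{99}.
Distinct eigenvalues (to 5 d.p.): [2.0, 1.99597, 1.98391, 1.96386, 1.9359, 1.90014, 1.85674, 1.80585, 1.7477, 1.68251, 1.61054, 1.53209, 1.44747, 1.35702, 1.26111, 1.16011, 1.05445, 0.94454, 0.83083, 0.71377, 0.59384, 0.47152, 0.3473, 0.22168, 0.09516, -0.03173, -0.1585, -0.28463, -0.40961, -0.53295, -0.65414, -0.77269, -0.88813, -1.0, -1.10784, -1.21122, -1.30972, -1.40295, -1.49053, -1.57211, -1.64735, -1.71597, -1.77767, -1.83222, -1.87939, -1.91899, -1.95086, -1.97488, -1.99094, -1.99899].
With N=99: ϑ(G) = 99·(-(-1)*2*cos(pi/99))/(2−(-2*cos(pi/99))) = 99*cos(pi/99)/(cos(pi/99) + 1).
Numerically 49.4875.
Check 49 ≤ 99*cos(pi/99)/(cos(pi/99) + 1) ≤ 50: both strict.

99*cos(pi/99)/(cos(pi/99) + 1)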